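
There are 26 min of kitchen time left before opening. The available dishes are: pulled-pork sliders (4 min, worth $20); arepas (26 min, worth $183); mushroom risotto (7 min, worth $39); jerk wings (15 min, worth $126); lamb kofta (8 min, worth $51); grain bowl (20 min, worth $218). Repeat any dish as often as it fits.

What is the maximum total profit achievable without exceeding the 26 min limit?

238

Pulled-pork sliders + grain bowl uses 24 of the 26 min and totals 238.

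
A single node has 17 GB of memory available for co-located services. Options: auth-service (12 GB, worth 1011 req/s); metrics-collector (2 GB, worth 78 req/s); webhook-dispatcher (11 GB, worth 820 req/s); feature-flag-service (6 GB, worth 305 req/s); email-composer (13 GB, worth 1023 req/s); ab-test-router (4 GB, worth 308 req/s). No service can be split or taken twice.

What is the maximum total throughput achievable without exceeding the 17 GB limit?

Taking the top-ratio services first gives auth-service + ab-test-router for 1319 (16 GB).
Dropping auth-service frees 12 GB; slotting in email-composer (13 GB) lifts the total to 1331 at 17 GB.
Every other selection either busts 17 GB or fails to beat 1331.

1331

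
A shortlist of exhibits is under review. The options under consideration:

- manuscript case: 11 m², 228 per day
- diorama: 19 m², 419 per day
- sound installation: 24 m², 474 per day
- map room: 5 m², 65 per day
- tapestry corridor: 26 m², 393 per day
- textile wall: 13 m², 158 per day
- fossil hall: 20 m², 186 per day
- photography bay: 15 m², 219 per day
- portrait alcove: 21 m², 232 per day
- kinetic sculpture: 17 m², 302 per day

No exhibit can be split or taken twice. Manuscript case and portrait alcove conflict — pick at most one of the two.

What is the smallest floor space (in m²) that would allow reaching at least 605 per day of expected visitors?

Look for the lowest-floor combination reaching 605.
Taking manuscript case + diorama gives 647 (≥ 605) for 30 m².
No combination under 30 m² hits 605.

30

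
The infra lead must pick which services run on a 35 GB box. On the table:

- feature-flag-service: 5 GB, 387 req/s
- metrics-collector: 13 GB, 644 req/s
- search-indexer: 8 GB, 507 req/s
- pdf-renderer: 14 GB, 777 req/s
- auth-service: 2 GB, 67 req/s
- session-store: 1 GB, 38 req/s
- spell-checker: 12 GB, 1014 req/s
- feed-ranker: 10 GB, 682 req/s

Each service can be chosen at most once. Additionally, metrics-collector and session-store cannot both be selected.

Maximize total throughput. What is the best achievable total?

2590

Taking feature-flag-service + search-indexer + spell-checker + feed-ranker: 35 GB used, 2590 in throughput.
Runner-up metrics-collector + spell-checker + feed-ranker tops out at 2340.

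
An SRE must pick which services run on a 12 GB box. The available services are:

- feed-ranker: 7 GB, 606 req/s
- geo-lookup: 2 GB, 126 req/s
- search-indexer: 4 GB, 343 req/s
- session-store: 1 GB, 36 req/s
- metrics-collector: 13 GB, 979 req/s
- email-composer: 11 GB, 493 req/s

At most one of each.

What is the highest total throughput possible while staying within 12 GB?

Feed-ranker + search-indexer + session-store uses 12 of the 12 GB and totals 985.

985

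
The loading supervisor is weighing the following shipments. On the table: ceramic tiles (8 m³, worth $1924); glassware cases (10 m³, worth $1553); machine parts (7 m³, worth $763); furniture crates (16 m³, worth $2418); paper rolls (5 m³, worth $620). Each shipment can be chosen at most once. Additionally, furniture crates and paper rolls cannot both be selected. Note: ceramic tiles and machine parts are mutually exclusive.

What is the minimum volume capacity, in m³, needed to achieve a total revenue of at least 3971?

23

Look for the lowest-volume combination reaching 3971.
ceramic tiles + glassware cases + paper rolls: 4097 revenue at 23 m³.
Any bundle with less than 23 m³ falls short of 3971.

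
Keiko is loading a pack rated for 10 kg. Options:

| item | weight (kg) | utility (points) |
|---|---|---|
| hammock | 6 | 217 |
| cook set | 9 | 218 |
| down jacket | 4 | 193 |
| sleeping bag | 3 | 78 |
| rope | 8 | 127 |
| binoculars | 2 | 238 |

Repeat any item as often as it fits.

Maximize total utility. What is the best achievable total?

1190

Best packing: 5×binoculars — 10 kg, 1190 total.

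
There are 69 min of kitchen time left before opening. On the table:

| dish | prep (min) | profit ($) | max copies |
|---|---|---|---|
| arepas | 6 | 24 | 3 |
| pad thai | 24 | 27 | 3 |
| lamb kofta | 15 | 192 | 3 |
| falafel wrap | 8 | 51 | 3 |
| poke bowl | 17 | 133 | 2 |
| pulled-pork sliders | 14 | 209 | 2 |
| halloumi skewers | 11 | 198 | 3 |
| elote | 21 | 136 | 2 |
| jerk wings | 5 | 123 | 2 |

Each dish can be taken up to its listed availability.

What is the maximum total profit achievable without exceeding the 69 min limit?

1135

By profit per min: jerk wings 24.60, halloumi skewers 18.00, pulled-pork sliders 14.93 lead.
The ratio heuristic lands on falafel wrap + pulled-pork sliders + 3×halloumi skewers + 2×jerk wings (1100) but leaves 4 min idle.
Replace falafel wrap and jerk wings with pulled-pork sliders: the trade gains 35 net, giving 1135 at 66 min.
That's the maximum — no swap from here does better than 1135.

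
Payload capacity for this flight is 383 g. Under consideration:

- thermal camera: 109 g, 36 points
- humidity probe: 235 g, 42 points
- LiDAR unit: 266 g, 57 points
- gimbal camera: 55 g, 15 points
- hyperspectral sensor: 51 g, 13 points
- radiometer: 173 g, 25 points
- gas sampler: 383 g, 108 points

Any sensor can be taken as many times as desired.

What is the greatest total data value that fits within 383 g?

123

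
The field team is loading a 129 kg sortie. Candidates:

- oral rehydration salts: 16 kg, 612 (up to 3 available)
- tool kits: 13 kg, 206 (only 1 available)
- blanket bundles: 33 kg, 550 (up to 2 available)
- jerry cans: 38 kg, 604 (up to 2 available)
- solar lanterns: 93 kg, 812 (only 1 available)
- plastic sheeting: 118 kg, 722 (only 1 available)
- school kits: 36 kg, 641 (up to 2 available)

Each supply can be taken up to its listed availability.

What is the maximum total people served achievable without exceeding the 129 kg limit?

Ranking by ratio (people served/kg): oral rehydration salts 38.25, school kits 17.81, blanket bundles 16.67.
Taking the top-ratio supplies first gives 3×oral rehydration salts + 2×school kits for 3118 (120 kg).
Dropping 2×school kits frees 72 kg; slotting in tool kits + 2×blanket bundles (79 kg) lifts the total to 3142 at 127 kg.
That's the maximum — no swap from here does better than 3142.

3142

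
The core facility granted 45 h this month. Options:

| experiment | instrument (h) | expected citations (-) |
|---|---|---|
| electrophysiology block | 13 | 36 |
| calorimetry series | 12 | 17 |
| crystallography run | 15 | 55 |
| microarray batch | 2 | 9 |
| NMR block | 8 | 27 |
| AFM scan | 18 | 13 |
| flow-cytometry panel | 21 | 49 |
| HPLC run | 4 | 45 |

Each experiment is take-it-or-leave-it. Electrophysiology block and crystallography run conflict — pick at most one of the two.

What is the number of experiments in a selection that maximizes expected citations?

4

Best achievable expected citations is 158.
crystallography run + microarray batch + flow-cytometry panel + HPLC run hits 158 at 42 h.
Every optimal selection uses 4 experiments.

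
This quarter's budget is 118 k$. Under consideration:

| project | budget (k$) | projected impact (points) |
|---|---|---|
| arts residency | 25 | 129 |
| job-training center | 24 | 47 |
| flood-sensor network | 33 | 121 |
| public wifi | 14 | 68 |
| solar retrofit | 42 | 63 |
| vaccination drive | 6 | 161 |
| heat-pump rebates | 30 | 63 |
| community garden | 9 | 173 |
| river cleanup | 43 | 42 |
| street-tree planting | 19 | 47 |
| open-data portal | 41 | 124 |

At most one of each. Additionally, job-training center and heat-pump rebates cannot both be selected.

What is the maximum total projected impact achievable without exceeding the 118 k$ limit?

Filling by ratio: arts residency + flood-sensor network + public wifi + vaccination drive + community garden + street-tree planting for 699, with 12 k$ left unused.
The 19 k$ tied up in street-tree planting is better spent on heat-pump rebates — total rises to 715 (117 k$).
Nothing else feasible within 118 k$ beats 715.

715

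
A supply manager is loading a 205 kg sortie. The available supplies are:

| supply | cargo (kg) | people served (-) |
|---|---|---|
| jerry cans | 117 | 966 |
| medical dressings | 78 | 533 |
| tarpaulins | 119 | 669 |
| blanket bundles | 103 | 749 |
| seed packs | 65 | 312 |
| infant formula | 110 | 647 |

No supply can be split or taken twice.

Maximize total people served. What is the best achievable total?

Best packing: jerry cans + medical dressings — 195 kg, 1499 total.
An exhaustive check of the 64 subsets confirms 1499.

1499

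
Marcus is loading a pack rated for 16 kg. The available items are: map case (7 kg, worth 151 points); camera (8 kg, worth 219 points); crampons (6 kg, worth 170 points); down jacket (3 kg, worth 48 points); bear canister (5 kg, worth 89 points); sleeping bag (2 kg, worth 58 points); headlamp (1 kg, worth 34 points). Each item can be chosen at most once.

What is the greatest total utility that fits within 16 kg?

447

Density check — headlamp 34.00, sleeping bag 29.00, crampons 28.33 are the best per kg.
A density-first pass picks map case + crampons + sleeping bag + headlamp — 413 at 16 kg.
Dropping map case and headlamp frees 8 kg; slotting in camera (8 kg) lifts the total to 447 at 16 kg.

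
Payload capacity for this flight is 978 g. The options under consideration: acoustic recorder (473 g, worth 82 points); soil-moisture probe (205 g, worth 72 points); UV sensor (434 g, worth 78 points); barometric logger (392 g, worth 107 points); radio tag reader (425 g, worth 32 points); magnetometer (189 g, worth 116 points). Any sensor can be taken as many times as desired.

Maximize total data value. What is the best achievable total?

580

Best packing: 5×magnetometer — 945 g, 580 total.
No other feasible combination exceeds 580.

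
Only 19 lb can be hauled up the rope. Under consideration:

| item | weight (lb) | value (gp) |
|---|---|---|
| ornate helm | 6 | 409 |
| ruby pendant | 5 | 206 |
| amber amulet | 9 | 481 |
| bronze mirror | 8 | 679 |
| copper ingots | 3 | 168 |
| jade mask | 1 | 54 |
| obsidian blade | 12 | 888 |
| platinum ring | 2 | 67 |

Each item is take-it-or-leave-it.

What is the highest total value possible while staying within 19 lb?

Density check — bronze mirror 84.88, obsidian blade 74.00, ornate helm 68.17 are the best per lb.
The ratio heuristic lands on ornate helm + bronze mirror + copper ingots + jade mask (1310) but leaves 1 lb idle.
Replace bronze mirror and copper ingots with obsidian blade: the trade gains 41 net, giving 1351 at 19 lb.

1351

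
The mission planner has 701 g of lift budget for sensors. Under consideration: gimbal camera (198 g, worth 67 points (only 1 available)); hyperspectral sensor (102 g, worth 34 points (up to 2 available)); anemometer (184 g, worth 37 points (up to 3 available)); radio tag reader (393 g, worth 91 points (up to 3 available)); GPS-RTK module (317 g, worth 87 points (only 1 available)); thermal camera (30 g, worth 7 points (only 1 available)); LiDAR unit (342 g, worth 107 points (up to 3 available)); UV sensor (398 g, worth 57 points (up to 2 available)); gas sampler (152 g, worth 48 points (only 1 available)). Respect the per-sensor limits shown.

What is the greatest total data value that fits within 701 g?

Greedy by ratio would take gimbal camera + 2×hyperspectral sensor + thermal camera + gas sampler: 584 g used, total 190.
The 228 g tied up in gimbal camera and thermal camera is better spent on LiDAR unit — total rises to 223 (698 g).

223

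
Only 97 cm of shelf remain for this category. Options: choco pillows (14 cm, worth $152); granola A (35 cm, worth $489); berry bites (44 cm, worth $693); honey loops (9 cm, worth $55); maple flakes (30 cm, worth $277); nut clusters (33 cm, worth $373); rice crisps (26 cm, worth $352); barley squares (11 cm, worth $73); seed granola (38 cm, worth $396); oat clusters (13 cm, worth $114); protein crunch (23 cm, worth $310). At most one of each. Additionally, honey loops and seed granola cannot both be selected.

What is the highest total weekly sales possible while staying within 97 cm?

By weekly sales per cm: berry bites 15.75, granola A 13.97, rice crisps 13.54 lead.
A density-first pass picks choco pillows + granola A + berry bites — 1334 at 93 cm.
Dropping choco pillows and granola A frees 49 cm; slotting in rice crisps + protein crunch (49 cm) lifts the total to 1355 at 93 cm.

1355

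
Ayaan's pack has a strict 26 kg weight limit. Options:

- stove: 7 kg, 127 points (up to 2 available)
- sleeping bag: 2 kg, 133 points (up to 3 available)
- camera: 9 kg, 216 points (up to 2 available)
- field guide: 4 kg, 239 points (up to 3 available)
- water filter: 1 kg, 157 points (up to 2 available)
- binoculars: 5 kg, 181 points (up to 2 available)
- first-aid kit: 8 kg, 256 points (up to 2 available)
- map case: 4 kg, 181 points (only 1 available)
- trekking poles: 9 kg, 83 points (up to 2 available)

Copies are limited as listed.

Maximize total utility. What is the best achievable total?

By utility per kg: water filter 157.00, sleeping bag 66.50, field guide 59.75, map case 45.25 lead.
Taking 3×sleeping bag + 3×field guide + 2×water filter + map case: 24 kg used, 1611 in utility.

1611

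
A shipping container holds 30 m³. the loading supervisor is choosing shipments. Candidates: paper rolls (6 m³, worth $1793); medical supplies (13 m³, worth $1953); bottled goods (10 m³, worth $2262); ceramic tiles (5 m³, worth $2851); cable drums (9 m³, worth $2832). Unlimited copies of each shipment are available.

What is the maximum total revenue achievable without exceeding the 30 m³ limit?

Ranking by ratio (revenue/m³): ceramic tiles 570.20, cable drums 314.67, paper rolls 298.83, bottled goods 226.20.
The ratio ordering already packs tightly: 6×ceramic tiles, 30 m³, 17106.
No other feasible combination exceeds 17106.

17106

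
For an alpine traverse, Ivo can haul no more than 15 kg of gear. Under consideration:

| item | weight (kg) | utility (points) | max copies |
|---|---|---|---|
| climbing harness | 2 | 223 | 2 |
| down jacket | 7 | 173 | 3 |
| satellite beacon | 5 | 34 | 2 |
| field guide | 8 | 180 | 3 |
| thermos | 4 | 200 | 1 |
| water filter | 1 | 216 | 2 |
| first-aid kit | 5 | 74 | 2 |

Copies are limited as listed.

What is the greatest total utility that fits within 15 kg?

1152

By utility per kg: water filter 216.00, climbing harness 111.50, thermos 50.00, down jacket 24.71 lead.
2×climbing harness + thermos + 2×water filter + first-aid kit uses 15 of the 15 kg and totals 1152.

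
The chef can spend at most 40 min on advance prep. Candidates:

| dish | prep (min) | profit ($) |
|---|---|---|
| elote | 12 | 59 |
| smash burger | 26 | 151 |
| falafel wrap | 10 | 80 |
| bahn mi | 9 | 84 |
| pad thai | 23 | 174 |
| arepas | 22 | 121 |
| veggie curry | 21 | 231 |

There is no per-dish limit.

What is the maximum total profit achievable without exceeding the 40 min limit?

399

2×bahn mi + veggie curry uses 39 of the 40 min and totals 399.
Every other selection either busts 40 min or fails to beat 399.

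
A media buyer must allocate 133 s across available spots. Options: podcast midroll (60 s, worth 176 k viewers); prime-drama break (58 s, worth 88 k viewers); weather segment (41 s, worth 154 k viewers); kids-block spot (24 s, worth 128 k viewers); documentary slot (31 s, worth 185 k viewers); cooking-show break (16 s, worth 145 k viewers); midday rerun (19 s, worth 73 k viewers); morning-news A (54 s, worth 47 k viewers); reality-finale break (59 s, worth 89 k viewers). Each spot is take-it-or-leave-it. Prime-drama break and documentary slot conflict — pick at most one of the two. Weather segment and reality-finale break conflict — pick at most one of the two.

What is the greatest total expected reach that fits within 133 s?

685

The ratio ordering already packs tightly: weather segment + kids-block spot + documentary slot + cooking-show break + midday rerun, 131 s, 685.
An exhaustive check of the 512 subsets confirms 685.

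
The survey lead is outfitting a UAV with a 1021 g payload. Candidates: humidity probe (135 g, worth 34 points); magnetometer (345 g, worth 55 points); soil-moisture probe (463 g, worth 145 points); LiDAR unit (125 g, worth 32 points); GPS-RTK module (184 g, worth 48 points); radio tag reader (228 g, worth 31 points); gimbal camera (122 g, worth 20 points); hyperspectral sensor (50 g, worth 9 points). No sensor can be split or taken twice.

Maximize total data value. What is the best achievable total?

By data value per g: soil-moisture probe 0.31, GPS-RTK module 0.26, LiDAR unit 0.26 lead.
Best packing: humidity probe + soil-moisture probe + LiDAR unit + GPS-RTK module + hyperspectral sensor — 957 g, 268 total.
An exhaustive check of the 256 subsets confirms 268.

268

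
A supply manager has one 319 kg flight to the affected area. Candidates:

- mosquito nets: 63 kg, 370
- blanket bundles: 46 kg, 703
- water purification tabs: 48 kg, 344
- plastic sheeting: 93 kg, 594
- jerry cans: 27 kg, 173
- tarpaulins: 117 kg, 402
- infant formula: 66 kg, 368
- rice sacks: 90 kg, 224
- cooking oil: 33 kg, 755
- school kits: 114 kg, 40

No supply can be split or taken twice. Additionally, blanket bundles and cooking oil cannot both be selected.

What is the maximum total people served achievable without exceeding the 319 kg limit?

Mosquito nets + water purification tabs + plastic sheeting + infant formula + cooking oil uses 303 of the 319 kg and totals 2431.

2431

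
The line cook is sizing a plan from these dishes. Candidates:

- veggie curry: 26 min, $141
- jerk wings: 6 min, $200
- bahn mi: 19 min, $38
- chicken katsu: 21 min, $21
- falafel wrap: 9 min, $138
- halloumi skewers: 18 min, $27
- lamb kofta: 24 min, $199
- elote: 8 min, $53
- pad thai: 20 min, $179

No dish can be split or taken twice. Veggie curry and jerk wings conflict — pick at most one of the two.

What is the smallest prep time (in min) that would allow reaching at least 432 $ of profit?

34

Look for the lowest-prep combination reaching 432.
Taking jerk wings + elote + pad thai gives 432 (≥ 432) for 34 min.
Any bundle with less than 34 min falls short of 432.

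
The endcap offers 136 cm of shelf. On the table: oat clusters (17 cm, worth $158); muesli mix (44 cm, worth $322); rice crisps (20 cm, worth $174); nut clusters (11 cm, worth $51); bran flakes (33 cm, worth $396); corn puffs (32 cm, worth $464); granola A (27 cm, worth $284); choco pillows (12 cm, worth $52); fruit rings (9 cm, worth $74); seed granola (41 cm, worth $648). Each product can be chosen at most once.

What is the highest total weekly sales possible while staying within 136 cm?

The ratio ordering already packs tightly: bran flakes + corn puffs + granola A + seed granola, 133 cm, 1792.

1792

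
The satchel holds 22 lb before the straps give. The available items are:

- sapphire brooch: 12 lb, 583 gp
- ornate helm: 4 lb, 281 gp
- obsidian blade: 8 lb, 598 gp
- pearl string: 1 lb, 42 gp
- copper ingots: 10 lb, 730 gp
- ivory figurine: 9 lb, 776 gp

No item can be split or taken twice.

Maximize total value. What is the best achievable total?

The ratio ordering already packs tightly: ornate helm + obsidian blade + pearl string + ivory figurine, 22 lb, 1697.
Next best is ornate helm + obsidian blade + ivory figurine at 1655 (21 lb) — short by 42.

1697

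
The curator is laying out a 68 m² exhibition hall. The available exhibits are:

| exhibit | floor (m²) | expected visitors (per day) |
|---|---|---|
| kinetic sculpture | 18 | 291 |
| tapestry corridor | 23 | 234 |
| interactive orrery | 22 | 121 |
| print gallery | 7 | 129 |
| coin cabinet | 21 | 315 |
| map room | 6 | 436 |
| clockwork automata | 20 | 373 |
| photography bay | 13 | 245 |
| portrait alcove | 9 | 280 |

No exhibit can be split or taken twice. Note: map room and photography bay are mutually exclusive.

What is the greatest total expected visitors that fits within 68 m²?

1533

Ranking by ratio (expected visitors/m²): map room 72.67, portrait alcove 31.11, photography bay 18.85.
Best packing: print gallery + coin cabinet + map room + clockwork automata + portrait alcove — 63 m², 1533 total.
That's the maximum — no feasible swap from here does better than 1533.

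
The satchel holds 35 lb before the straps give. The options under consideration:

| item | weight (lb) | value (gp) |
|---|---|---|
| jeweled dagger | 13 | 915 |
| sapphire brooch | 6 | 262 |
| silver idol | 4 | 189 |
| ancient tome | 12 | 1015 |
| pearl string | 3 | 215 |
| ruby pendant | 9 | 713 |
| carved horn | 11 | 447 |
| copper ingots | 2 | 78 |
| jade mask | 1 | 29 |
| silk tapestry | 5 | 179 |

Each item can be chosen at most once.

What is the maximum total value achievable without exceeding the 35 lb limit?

Greedy by ratio would take sapphire brooch + silver idol + ancient tome + pearl string + ruby pendant + jade mask: 35 lb used, total 2423.
Replace sapphire brooch and silver idol and pearl string with jeweled dagger: the trade gains 249 net, giving 2672 at 35 lb.
No other feasible combination exceeds 2672.

2672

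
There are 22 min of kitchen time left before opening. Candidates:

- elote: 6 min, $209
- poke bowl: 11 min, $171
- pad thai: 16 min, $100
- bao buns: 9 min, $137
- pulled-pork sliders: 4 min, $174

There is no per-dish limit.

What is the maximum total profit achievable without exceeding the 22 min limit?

The ratio heuristic lands on 5×pulled-pork sliders (870) but leaves 2 min idle.
The 4 min tied up in pulled-pork sliders is better spent on elote — total rises to 905 (22 min).

905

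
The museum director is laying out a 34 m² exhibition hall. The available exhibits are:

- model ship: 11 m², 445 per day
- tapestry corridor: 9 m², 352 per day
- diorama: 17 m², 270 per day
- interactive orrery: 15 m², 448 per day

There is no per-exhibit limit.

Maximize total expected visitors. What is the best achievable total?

Ranking by ratio (expected visitors/m²): model ship 40.45, tapestry corridor 39.11, interactive orrery 29.87, diorama 15.88.
Taking 3×model ship: 33 m² used, 1335 in expected visitors.
Nothing else within 34 m² beats 1335.

1335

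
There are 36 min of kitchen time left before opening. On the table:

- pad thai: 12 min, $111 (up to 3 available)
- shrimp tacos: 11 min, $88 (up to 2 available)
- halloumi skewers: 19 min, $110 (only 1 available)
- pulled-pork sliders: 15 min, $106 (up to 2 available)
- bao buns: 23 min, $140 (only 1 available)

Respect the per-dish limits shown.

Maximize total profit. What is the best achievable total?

Density check — pad thai 9.25, shrimp tacos 8.00, pulled-pork sliders 7.07, bao buns 6.09 are the best per min.
Best packing: 3×pad thai — 36 min, 333 total.
That's the maximum — no swap from here does better than 333.

333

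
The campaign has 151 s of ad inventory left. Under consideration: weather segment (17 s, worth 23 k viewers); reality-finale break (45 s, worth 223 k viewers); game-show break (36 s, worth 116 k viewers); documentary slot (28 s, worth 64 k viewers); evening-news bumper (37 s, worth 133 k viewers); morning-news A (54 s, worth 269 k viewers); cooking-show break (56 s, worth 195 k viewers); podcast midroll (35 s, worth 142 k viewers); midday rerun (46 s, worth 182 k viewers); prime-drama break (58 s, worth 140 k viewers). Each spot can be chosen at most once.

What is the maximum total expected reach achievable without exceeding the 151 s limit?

674

Greedy by ratio would take weather segment + reality-finale break + morning-news A + podcast midroll: 151 s used, total 657.
Dropping weather segment and podcast midroll frees 52 s; slotting in midday rerun (46 s) lifts the total to 674 at 145 s.
Every other selection either busts 151 s or fails to beat 674.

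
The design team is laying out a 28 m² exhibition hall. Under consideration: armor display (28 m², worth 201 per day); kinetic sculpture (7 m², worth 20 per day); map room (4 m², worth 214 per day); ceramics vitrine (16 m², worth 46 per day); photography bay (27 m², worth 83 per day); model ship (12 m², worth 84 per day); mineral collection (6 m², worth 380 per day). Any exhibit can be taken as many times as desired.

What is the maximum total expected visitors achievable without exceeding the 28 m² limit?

1734

Taking map room + 4×mineral collection: 28 m² used, 1734 in expected visitors.
No other feasible combination exceeds 1734.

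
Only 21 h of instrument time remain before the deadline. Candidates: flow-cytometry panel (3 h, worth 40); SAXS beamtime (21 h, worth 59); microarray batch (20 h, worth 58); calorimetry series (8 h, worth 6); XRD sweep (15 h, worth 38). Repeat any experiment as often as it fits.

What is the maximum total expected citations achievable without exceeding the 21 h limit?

Density check — flow-cytometry panel 13.33, microarray batch 2.90, SAXS beamtime 2.81 are the best per h.
7×flow-cytometry panel uses 21 of the 21 h and totals 280.
Nothing else within 21 h beats 280.

280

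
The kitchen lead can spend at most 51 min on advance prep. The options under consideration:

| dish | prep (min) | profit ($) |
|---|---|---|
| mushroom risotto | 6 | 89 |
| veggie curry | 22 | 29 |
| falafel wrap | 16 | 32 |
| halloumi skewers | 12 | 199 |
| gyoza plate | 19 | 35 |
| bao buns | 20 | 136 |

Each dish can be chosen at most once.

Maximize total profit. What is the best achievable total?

424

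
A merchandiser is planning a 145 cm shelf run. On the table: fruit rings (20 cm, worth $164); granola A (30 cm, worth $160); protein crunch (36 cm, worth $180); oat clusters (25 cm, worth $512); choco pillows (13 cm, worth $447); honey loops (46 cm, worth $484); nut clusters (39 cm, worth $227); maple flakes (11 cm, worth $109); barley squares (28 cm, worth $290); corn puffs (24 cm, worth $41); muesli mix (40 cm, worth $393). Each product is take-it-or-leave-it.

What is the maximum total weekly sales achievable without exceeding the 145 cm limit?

2006

Taking fruit rings + oat clusters + choco pillows + honey loops + maple flakes + barley squares: 143 cm used, 2006 in weekly sales.
An exhaustive check of the 2048 subsets confirms 2006.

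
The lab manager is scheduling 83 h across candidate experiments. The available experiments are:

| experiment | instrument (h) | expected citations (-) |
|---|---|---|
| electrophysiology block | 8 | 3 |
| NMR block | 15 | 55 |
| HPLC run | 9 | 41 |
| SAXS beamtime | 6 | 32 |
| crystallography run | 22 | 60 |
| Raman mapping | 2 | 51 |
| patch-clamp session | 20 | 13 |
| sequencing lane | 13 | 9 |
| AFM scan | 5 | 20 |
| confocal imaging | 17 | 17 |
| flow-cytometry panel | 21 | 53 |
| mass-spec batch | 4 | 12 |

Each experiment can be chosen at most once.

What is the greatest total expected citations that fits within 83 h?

312

Ranking by ratio (expected citations/h): Raman mapping 25.50, SAXS beamtime 5.33, HPLC run 4.56.
Filling by ratio: NMR block + HPLC run + SAXS beamtime + crystallography run + Raman mapping + AFM scan + confocal imaging + mass-spec batch for 288, with 3 h left unused.
Replace confocal imaging and mass-spec batch with flow-cytometry panel: the trade gains 24 net, giving 312 at 80 h.
Nothing else within 83 h beats 312.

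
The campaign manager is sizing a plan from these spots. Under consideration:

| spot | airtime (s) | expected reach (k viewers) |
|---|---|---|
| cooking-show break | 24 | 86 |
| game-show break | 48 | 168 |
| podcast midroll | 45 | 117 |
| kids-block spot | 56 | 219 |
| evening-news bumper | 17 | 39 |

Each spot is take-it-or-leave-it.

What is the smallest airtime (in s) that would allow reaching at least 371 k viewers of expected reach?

Look for the lowest-airtime combination reaching 371.
game-show break + kids-block spot: 387 expected reach at 104 s.
Any bundle with less than 104 s falls short of 371.

104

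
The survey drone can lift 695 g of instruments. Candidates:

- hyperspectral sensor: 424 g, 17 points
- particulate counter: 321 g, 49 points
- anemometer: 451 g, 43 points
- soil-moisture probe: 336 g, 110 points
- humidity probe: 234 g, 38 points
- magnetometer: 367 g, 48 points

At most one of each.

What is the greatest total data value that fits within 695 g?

Density check — soil-moisture probe 0.33, humidity probe 0.16, particulate counter 0.15, magnetometer 0.13 are the best per g.
Filling by ratio: soil-moisture probe + humidity probe for 148, with 125 g left unused.
Dropping humidity probe frees 234 g; slotting in particulate counter (321 g) lifts the total to 159 at 657 g.
Next best is soil-moisture probe + humidity probe at 148 (570 g) — short by 11.

159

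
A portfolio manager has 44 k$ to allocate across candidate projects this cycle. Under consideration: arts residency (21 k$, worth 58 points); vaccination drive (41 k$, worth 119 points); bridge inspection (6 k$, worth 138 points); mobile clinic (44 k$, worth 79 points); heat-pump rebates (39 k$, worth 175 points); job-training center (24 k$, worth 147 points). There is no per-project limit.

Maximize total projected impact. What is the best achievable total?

966

7×bridge inspection uses 42 of the 44 k$ and totals 966.
The spare 2 k$ is too small for any remaining project, and no exchange beats 966.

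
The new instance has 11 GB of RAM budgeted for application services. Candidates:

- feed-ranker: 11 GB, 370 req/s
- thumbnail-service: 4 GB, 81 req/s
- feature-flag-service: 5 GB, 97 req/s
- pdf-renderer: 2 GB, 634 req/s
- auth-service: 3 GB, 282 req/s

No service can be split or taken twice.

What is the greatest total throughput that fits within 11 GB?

Ranking by ratio (throughput/GB): pdf-renderer 317.00, auth-service 94.00, feed-ranker 33.64.
Taking the top-ratio services first gives thumbnail-service + pdf-renderer + auth-service for 997 (9 GB).
The 4 GB tied up in thumbnail-service is better spent on feature-flag-service — total rises to 1013 (10 GB).

1013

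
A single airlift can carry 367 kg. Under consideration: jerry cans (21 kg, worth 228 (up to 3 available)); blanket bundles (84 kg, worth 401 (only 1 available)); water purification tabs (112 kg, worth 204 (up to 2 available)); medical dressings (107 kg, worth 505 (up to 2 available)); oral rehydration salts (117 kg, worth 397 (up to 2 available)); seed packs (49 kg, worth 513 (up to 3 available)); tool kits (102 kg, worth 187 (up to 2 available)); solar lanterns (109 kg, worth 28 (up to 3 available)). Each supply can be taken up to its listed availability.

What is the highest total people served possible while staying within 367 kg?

By people served per kg: jerry cans 10.86, seed packs 10.47, blanket bundles 4.77, medical dressings 4.72 lead.
The ratio heuristic lands on 3×jerry cans + blanket bundles + 3×seed packs (2624) but leaves 73 kg idle.
Replace blanket bundles with medical dressings: the trade gains 104 net, giving 2728 at 317 kg.
The spare 50 kg is too small for any remaining supply, and no exchange beats 2728.

2728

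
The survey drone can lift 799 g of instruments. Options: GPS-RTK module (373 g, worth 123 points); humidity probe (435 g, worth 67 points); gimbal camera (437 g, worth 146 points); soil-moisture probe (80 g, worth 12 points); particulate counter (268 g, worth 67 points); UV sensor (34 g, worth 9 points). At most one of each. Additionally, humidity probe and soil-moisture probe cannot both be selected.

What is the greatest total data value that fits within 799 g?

225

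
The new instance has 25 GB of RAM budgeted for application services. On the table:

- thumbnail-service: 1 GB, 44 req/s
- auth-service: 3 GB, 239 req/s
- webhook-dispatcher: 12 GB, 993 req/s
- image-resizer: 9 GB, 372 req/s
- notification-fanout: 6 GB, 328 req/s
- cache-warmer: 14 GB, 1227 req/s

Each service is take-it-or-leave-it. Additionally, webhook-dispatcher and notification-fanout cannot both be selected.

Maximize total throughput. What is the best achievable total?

1838

Taking thumbnail-service + auth-service + notification-fanout + cache-warmer: 24 GB used, 1838 in throughput.
Runner-up auth-service + notification-fanout + cache-warmer tops out at 1794.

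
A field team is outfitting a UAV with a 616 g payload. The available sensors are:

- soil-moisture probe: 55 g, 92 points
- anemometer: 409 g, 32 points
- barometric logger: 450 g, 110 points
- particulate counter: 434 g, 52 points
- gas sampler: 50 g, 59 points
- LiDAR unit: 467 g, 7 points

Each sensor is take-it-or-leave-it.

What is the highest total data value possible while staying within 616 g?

261

Soil-moisture probe + barometric logger + gas sampler uses 555 of the 616 g and totals 261.
Runner-up soil-moisture probe + particulate counter + gas sampler tops out at 203.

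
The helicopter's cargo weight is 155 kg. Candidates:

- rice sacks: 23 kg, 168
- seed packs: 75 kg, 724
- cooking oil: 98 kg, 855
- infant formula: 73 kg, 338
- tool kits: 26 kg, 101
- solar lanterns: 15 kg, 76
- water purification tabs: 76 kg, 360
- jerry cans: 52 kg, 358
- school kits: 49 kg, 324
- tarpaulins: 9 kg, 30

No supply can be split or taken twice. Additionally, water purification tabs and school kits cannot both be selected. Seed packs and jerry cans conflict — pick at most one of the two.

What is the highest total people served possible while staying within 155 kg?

Best packing: rice sacks + seed packs + school kits — 147 kg, 1216 total.
Every other selection either busts 155 kg or breaks a pairing rule or fails to beat 1216.

1216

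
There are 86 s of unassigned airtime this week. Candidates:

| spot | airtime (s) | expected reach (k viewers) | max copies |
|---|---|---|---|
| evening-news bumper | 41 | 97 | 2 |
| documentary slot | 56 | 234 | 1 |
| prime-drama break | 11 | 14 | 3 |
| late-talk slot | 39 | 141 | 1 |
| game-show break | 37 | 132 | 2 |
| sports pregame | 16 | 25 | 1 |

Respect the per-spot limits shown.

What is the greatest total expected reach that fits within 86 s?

278

Taking the top-ratio spots first gives documentary slot + prime-drama break + sports pregame for 273 (83 s).
Dropping documentary slot and sports pregame frees 72 s; slotting in 2×game-show break (74 s) lifts the total to 278 at 85 s.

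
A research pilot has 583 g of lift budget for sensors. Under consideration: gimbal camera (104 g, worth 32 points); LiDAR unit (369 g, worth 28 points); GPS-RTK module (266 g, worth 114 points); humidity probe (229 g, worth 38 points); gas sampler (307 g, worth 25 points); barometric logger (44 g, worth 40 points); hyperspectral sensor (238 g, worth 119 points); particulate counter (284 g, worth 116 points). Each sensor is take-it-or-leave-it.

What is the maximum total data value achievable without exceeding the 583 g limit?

275

The ratio heuristic lands on GPS-RTK module + barometric logger + hyperspectral sensor (273) but leaves 35 g idle.
The 266 g tied up in GPS-RTK module is better spent on particulate counter — total rises to 275 (566 g).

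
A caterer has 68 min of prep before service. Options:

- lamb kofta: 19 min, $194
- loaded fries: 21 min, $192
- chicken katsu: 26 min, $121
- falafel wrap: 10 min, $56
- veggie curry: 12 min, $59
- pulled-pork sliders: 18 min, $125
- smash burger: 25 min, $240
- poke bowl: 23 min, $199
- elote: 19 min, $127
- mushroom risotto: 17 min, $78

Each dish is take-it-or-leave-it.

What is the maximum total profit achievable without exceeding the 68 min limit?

Ranking by ratio (profit/min): lamb kofta 10.21, smash burger 9.60, loaded fries 9.14, poke bowl 8.65.
Filling by ratio: lamb kofta + loaded fries + smash burger for 626, with 3 min left unused.
Dropping loaded fries frees 21 min; slotting in poke bowl (23 min) lifts the total to 633 at 67 min.
The closest alternative, lamb kofta + loaded fries + smash burger, reaches only 626.

633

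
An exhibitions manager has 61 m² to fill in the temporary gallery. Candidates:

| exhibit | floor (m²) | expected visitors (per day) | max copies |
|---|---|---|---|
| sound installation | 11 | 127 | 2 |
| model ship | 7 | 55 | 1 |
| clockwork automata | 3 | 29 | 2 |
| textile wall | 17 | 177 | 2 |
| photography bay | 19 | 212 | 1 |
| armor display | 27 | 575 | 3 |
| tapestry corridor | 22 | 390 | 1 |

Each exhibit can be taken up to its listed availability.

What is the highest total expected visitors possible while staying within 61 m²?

By expected visitors per m²: armor display 21.30, tapestry corridor 17.73, sound installation 11.55, photography bay 11.16 lead.
2×clockwork automata + 2×armor display uses 60 of the 61 m² and totals 1208.
Every other selection either busts 61 m² or exceeds an availability limit or fails to beat 1208.

1208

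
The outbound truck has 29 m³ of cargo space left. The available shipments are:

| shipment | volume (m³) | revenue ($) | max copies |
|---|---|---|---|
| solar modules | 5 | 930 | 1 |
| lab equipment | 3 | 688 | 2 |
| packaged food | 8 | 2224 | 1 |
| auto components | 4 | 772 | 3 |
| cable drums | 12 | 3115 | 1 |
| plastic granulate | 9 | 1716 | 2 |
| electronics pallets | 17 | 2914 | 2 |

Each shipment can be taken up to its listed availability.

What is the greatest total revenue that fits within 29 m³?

Density check — packaged food 278.00, cable drums 259.58, lab equipment 229.33 are the best per m³.
The ratio heuristic lands on 2×lab equipment + packaged food + cable drums (6715) but leaves 3 m³ idle.
Replace 2×lab equipment with plastic granulate: the trade gains 340 net, giving 7055 at 29 m³.
That's the maximum — no swap from here does better than 7055.

7055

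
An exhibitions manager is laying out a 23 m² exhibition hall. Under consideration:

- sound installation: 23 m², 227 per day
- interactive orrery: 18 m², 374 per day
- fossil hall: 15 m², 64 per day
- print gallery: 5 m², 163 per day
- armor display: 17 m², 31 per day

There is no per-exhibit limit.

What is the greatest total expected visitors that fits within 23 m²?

652

Best packing: 4×print gallery — 20 m², 652 total.
Nothing else within 23 m² beats 652.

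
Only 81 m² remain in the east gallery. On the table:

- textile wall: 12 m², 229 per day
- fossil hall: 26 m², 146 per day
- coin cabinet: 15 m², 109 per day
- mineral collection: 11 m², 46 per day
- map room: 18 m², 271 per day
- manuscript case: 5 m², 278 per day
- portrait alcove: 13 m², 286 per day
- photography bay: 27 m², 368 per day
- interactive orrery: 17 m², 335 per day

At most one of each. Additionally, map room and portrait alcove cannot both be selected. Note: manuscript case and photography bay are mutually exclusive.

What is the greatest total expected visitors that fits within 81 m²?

Textile wall + coin cabinet + mineral collection + manuscript case + portrait alcove + interactive orrery uses 73 of the 81 m² and totals 1283.
Nothing else feasible within 81 m² beats 1283.

1283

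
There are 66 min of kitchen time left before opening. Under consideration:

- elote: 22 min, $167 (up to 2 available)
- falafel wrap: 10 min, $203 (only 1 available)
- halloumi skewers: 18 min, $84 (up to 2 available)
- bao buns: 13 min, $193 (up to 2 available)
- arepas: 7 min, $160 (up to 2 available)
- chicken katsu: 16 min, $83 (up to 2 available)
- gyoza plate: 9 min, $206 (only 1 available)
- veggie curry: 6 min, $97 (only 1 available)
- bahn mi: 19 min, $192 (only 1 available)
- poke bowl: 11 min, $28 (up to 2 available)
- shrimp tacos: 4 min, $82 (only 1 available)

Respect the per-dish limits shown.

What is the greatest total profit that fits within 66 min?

Greedy by ratio would take falafel wrap + bao buns + 2×arepas + gyoza plate + veggie curry + shrimp tacos: 56 min used, total 1101.
Replace shrimp tacos with bao buns: the trade gains 111 net, giving 1212 at 65 min.

1212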